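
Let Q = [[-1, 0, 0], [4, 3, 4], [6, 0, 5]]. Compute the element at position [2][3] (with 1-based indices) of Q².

Characteristic polynomial: λ^3 - 7λ^2 + 7λ + 15 = (λ - 5)(λ - 3)(λ + 1), so the eigenvalues are -1, 3, 5.
λ=3: eigenvector (0, 1, 0).
λ=-1: eigenvector (1, 0, -1).
λ=5: eigenvector (0, 2, 1).
P = [[0, 1, 0], [1, 0, 2], [0, -1, 1]], D = diag(3, -1, 5), P⁻¹ = [[-2, 1, -2], [1, 0, 0], [1, 0, 1]].
Q² = P·diag(9, 1, 25)·P⁻¹ = [[1, 0, 0], [32, 9, 32], [24, 0, 25]].
The requested entry is 32.

32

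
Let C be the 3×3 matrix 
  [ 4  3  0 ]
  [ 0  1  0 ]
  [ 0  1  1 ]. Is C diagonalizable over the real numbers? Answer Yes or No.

Characteristic polynomial: p(μ) = μ^3 - 6μ^2 + 9μ - 4 = (μ - 4)(μ - 1)^2.
μ = 1 has algebraic multiplicity 2; rank(C − 1I) = 2, so geometric multiplicity = 1.
Geometric multiplicity < algebraic multiplicity, so C is not diagonalizable.

No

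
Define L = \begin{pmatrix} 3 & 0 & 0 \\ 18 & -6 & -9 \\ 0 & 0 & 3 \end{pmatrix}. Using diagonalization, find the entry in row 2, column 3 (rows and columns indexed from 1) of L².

Characteristic polynomial: r^3 - 27r + 54 = (r - 3)^2(r + 6), so the eigenvalues are -6, 3, 3.
r=3: eigenvector (1, 2, 0).
r=-6: eigenvector (0, 1, 0).
r=3: eigenvector (0, -1, 1).
P = [[1, 0, 0], [2, 1, -1], [0, 0, 1]], D = diag(3, -6, 3), P⁻¹ = [[1, 0, 0], [-2, 1, 1], [0, 0, 1]].
L² = P·diag(9, 36, 9)·P⁻¹ = [[9, 0, 0], [-54, 36, 27], [0, 0, 9]].
The requested entry is 27.

27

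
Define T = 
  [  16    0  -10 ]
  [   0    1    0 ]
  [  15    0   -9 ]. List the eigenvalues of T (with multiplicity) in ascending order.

1, 1, 6

Characteristic polynomial: p(r) = r^3 - 8r^2 + 13r - 6 = (r - 6)(r - 1)^2.
Roots (with multiplicity): 1, 1, 6.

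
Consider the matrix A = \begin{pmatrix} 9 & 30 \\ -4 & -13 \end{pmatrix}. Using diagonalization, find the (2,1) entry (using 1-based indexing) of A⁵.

Characteristic polynomial: s^2 + 4s + 3 = (s + 1)(s + 3), so the eigenvalues are -3, -1.
s=-3: eigenvector (5, -2).
s=-1: eigenvector (3, -1).
P = [[5, 3], [-2, -1]], D = diag(-3, -1), P⁻¹ = [[-1, -3], [2, 5]].
A⁵ = P·diag(-243, -1)·P⁻¹ = [[1209, 3630], [-484, -1453]].
The requested entry is -484.

-484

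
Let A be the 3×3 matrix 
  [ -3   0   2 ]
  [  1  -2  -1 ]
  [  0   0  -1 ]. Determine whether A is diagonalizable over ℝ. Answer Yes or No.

Characteristic polynomial: p(λ) = λ^3 + 6λ^2 + 11λ + 6 = (λ + 1)(λ + 2)(λ + 3).
All 3 eigenvalues are distinct, so A is diagonalizable.

Yes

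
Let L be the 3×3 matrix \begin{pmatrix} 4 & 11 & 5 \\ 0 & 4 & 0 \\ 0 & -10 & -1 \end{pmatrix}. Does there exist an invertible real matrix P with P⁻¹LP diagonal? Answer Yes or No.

No

Characteristic polynomial: p(s) = s^3 - 7s^2 + 8s + 16 = (s - 4)^2(s + 1).
s = 4 has algebraic multiplicity 2; rank(L − 4I) = 2, so geometric multiplicity = 1.
Geometric multiplicity < algebraic multiplicity, so L is not diagonalizable.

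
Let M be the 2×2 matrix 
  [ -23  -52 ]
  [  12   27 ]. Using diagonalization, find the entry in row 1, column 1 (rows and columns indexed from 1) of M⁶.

-8735

Characteristic polynomial: t^2 - 4t + 3 = (t - 3)(t - 1), so the eigenvalues are 1, 3.
t=3: eigenvector (-2, 1).
t=1: eigenvector (13, -6).
P = [[-2, 13], [1, -6]], D = diag(3, 1), P⁻¹ = [[6, 13], [1, 2]].
M⁶ = P·diag(729, 1)·P⁻¹ = [[-8735, -18928], [4368, 9465]].
The requested entry is -8735.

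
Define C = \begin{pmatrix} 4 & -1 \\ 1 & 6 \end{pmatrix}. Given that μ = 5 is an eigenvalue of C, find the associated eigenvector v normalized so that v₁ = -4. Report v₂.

4

C − 5I = [[-1, -1], [1, 1]].
Solving (C − 5I)v = 0 gives the eigenspace spanned by (-4, 4).
With v₁ = -4, v = (-4, 4), so v₂ = 4.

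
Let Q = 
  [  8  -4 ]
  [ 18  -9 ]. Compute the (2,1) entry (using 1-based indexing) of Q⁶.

Characteristic polynomial: t^2 + t = t(t + 1), so the eigenvalues are -1, 0.
t=0: eigenvector (1, 2).
t=-1: eigenvector (4, 9).
P = [[1, 4], [2, 9]], D = diag(0, -1), P⁻¹ = [[9, -4], [-2, 1]].
Q⁶ = P·diag(0, 1)·P⁻¹ = [[-8, 4], [-18, 9]].
The requested entry is -18.

-18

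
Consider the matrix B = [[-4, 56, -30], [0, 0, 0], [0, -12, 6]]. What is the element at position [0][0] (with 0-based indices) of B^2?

Characteristic polynomial: t^3 - 2t^2 - 24t = t(t - 6)(t + 4), so the eigenvalues are -4, 0, 6.
t=-4: eigenvector (1, 0, 0).
t=0: eigenvector (-1, 1, 2).
t=6: eigenvector (-3, 0, 1).
P = [[1, -1, -3], [0, 1, 0], [0, 2, 1]], D = diag(-4, 0, 6), P⁻¹ = [[1, -5, 3], [0, 1, 0], [0, -2, 1]].
B² = P·diag(16, 0, 36)·P⁻¹ = [[16, 136, -60], [0, 0, 0], [0, -72, 36]].
The requested entry is 16.

16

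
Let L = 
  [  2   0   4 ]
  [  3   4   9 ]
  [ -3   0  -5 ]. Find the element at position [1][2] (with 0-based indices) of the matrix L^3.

Characteristic polynomial: μ^3 - μ^2 - 10μ - 8 = (μ - 4)(μ + 1)(μ + 2), so the eigenvalues are -2, -1, 4.
μ=4: eigenvector (0, 1, 0).
μ=-2: eigenvector (1, 1, -1).
μ=-1: eigenvector (4, 3, -3).
P = [[0, 1, 4], [1, 1, 3], [0, -1, -3]], D = diag(4, -2, -1), P⁻¹ = [[0, 1, 1], [-3, 0, -4], [1, 0, 1]].
L³ = P·diag(64, -8, -1)·P⁻¹ = [[20, 0, 28], [21, 64, 93], [-21, 0, -29]].
The requested entry is 93.

93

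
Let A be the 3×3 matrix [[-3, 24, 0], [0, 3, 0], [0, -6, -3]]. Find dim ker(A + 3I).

2

A + 3I = [[0, 24, 0], [0, 6, 0], [0, -6, 0]].
This matrix has rank 1, so its null space has dimension 3 − 1 = 2.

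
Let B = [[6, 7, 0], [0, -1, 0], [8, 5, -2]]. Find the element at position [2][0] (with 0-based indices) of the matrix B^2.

32

Characteristic polynomial: s^3 - 3s^2 - 16s - 12 = (s - 6)(s + 1)(s + 2), so the eigenvalues are -2, -1, 6.
s=6: eigenvector (1, 0, 1).
s=-2: eigenvector (0, 0, 1).
s=-1: eigenvector (-1, 1, -3).
P = [[1, 0, -1], [0, 0, 1], [1, 1, -3]], D = diag(6, -2, -1), P⁻¹ = [[1, 1, 0], [-1, 2, 1], [0, 1, 0]].
B² = P·diag(36, 4, 1)·P⁻¹ = [[36, 35, 0], [0, 1, 0], [32, 41, 4]].
The requested entry is 32.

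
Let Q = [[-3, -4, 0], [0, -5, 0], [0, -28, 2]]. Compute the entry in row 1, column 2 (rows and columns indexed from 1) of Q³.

-196

Characteristic polynomial: r^3 + 6r^2 - r - 30 = (r - 2)(r + 3)(r + 5), so the eigenvalues are -5, -3, 2.
r=-5: eigenvector (2, 1, 4).
r=-3: eigenvector (1, 0, 0).
r=2: eigenvector (0, 0, 1).
P = [[2, 1, 0], [1, 0, 0], [4, 0, 1]], D = diag(-5, -3, 2), P⁻¹ = [[0, 1, 0], [1, -2, 0], [0, -4, 1]].
Q³ = P·diag(-125, -27, 8)·P⁻¹ = [[-27, -196, 0], [0, -125, 0], [0, -532, 8]].
The requested entry is -196.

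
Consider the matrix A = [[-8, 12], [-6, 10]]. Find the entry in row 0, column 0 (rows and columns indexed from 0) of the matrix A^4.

-224

Characteristic polynomial: s^2 - 2s - 8 = (s - 4)(s + 2), so the eigenvalues are -2, 4.
s=-2: eigenvector (2, 1).
s=4: eigenvector (1, 1).
P = [[2, 1], [1, 1]], D = diag(-2, 4), P⁻¹ = [[1, -1], [-1, 2]].
A⁴ = P·diag(16, 256)·P⁻¹ = [[-224, 480], [-240, 496]].
The requested entry is -224.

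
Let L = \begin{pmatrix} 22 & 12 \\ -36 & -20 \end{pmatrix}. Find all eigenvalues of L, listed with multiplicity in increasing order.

-2, 4

Characteristic polynomial: p(μ) = μ^2 - 2μ - 8 = (μ - 4)(μ + 2).
Roots (with multiplicity): -2, 4.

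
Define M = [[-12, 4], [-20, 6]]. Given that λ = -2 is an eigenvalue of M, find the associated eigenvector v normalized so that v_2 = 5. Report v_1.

2

M + 2I = [[-10, 4], [-20, 8]].
Solving (M + 2I)v = 0 gives the eigenspace spanned by (2, 5).
With v_2 = 5, v = (2, 5), so v_1 = 2.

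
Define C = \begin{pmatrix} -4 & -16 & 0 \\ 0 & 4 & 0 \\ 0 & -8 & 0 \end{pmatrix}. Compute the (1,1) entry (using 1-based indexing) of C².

Characteristic polynomial: s^3 - 16s = s(s - 4)(s + 4), so the eigenvalues are -4, 0, 4.
s=-4: eigenvector (1, 0, 0).
s=4: eigenvector (-2, 1, -2).
s=0: eigenvector (0, 0, 1).
P = [[1, -2, 0], [0, 1, 0], [0, -2, 1]], D = diag(-4, 4, 0), P⁻¹ = [[1, 2, 0], [0, 1, 0], [0, 2, 1]].
C² = P·diag(16, 16, 0)·P⁻¹ = [[16, 0, 0], [0, 16, 0], [0, -32, 0]].
The requested entry is 16.

16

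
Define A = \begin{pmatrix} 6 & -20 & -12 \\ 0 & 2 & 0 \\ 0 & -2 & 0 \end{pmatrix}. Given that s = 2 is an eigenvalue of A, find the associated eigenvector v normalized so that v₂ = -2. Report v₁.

-4

A − 2I = [[4, -20, -12], [0, 0, 0], [0, -2, -2]].
Solving (A − 2I)v = 0 gives the eigenspace spanned by (-4, -2, 2).
With v₂ = -2, v = (-4, -2, 2), so v₁ = -4.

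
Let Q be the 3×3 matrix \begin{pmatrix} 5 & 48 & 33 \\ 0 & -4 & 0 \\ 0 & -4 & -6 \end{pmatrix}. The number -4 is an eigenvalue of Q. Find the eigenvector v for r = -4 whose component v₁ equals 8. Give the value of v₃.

-8

Q + 4I = [[9, 48, 33], [0, 0, 0], [0, -4, -2]].
Solving (Q + 4I)v = 0 gives the eigenspace spanned by (8, 4, -8).
With v₁ = 8, v = (8, 4, -8), so v₃ = -8.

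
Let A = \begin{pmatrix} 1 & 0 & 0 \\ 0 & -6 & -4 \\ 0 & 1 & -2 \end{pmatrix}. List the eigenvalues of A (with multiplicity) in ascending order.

Characteristic polynomial: p(t) = t^3 + 7t^2 + 8t - 16 = (t - 1)(t + 4)^2.
Roots (with multiplicity): -4, -4, 1.

-4, -4, 1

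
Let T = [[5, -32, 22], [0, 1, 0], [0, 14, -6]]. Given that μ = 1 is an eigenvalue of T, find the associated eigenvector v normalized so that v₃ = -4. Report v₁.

T − 1I = [[4, -32, 22], [0, 0, 0], [0, 14, -7]].
Solving (T − 1I)v = 0 gives the eigenspace spanned by (6, -2, -4).
With v₃ = -4, v = (6, -2, -4), so v₁ = 6.

6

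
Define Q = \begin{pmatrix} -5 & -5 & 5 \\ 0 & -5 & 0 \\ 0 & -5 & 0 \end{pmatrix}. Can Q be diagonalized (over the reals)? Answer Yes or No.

Characteristic polynomial: p(t) = t^3 + 10t^2 + 25t = t(t + 5)^2.
t = -5 has algebraic multiplicity 2; rank(Q + 5I) = 1, so geometric multiplicity = 2.
Every eigenvalue has geometric = algebraic multiplicity, so Q is diagonalizable.

Yes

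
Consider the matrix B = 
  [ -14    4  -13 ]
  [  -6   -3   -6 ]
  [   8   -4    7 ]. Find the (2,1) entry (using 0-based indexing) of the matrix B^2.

16

Characteristic polynomial: s^3 + 10s^2 + 27s + 18 = (s + 1)(s + 3)(s + 6), so the eigenvalues are -6, -3, -1.
s=-1: eigenvector (1, 0, -1).
s=-6: eigenvector (1, 2, 0).
s=-3: eigenvector (-2, 1, 2).
P = [[1, 1, -2], [0, 2, 1], [-1, 0, 2]], D = diag(-1, -6, -3), P⁻¹ = [[-4, 2, -5], [1, 0, 1], [-2, 1, -2]].
B² = P·diag(1, 36, 9)·P⁻¹ = [[68, -16, 67], [54, 9, 54], [-32, 16, -31]].
The requested entry is 16.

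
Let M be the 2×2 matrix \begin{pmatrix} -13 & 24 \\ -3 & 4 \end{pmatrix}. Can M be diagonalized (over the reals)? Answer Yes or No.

Yes

Characteristic polynomial: p(s) = s^2 + 9s + 20 = (s + 4)(s + 5).
All 2 eigenvalues are distinct, so M is diagonalizable.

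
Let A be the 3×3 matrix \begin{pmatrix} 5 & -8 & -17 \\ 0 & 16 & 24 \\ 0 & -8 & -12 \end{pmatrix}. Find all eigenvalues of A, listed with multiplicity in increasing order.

Characteristic polynomial: p(s) = s^3 - 9s^2 + 20s = s(s - 5)(s - 4).
Roots (with multiplicity): 0, 4, 5.

0, 4, 5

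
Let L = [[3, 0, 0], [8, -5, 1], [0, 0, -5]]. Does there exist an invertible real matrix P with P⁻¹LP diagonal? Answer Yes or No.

Characteristic polynomial: p(t) = t^3 + 7t^2 - 5t - 75 = (t - 3)(t + 5)^2.
t = -5 has algebraic multiplicity 2; rank(L + 5I) = 2, so geometric multiplicity = 1.
Geometric multiplicity < algebraic multiplicity, so L is not diagonalizable.

No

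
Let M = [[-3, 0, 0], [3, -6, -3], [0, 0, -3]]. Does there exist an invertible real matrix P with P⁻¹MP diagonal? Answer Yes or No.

Yes

Characteristic polynomial: p(μ) = μ^3 + 12μ^2 + 45μ + 54 = (μ + 3)^2(μ + 6).
μ = -3 has algebraic multiplicity 2; rank(M + 3I) = 1, so geometric multiplicity = 2.
Every eigenvalue has geometric = algebraic multiplicity, so M is diagonalizable.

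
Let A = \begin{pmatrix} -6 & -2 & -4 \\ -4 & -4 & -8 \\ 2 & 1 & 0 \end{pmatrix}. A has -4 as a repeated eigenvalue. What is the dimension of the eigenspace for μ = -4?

1

A + 4I = [[-2, -2, -4], [-4, 0, -8], [2, 1, 4]].
This matrix has rank 2, so its null space has dimension 3 − 2 = 1.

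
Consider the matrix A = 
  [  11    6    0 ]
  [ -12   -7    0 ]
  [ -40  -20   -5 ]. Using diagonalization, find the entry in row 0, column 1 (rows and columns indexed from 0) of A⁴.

Characteristic polynomial: λ^3 + λ^2 - 25λ - 25 = (λ - 5)(λ + 1)(λ + 5), so the eigenvalues are -5, -1, 5.
λ=5: eigenvector (1, -1, -2).
λ=-1: eigenvector (1, -2, 0).
λ=-5: eigenvector (0, 0, 1).
P = [[1, 1, 0], [-1, -2, 0], [-2, 0, 1]], D = diag(5, -1, -5), P⁻¹ = [[2, 1, 0], [-1, -1, 0], [4, 2, 1]].
A⁴ = P·diag(625, 1, 625)·P⁻¹ = [[1249, 624, 0], [-1248, -623, 0], [0, 0, 625]].
The requested entry is 624.

624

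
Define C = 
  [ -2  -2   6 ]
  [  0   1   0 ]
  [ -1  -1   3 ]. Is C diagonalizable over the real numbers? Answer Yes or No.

Characteristic polynomial: p(s) = s^3 - 2s^2 + s = s(s - 1)^2.
s = 1 has algebraic multiplicity 2; rank(C − 1I) = 2, so geometric multiplicity = 1.
Geometric multiplicity < algebraic multiplicity, so C is not diagonalizable.

No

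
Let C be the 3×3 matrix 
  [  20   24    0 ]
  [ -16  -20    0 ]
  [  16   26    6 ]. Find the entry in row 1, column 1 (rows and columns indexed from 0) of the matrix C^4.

Characteristic polynomial: λ^3 - 6λ^2 - 16λ + 96 = (λ - 6)(λ - 4)(λ + 4), so the eigenvalues are -4, 4, 6.
λ=4: eigenvector (3, -2, 2).
λ=6: eigenvector (0, 0, 1).
λ=-4: eigenvector (-1, 1, -1).
P = [[3, 0, -1], [-2, 0, 1], [2, 1, -1]], D = diag(4, 6, -4), P⁻¹ = [[1, 1, 0], [0, 1, 1], [2, 3, 0]].
C⁴ = P·diag(256, 1296, 256)·P⁻¹ = [[256, 0, 0], [0, 256, 0], [0, 1040, 1296]].
The requested entry is 256.

256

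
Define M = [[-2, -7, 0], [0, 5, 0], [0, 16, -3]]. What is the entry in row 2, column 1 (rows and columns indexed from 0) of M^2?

32

Characteristic polynomial: λ^3 - 19λ - 30 = (λ - 5)(λ + 2)(λ + 3), so the eigenvalues are -3, -2, 5.
λ=-2: eigenvector (1, 0, 0).
λ=5: eigenvector (-1, 1, 2).
λ=-3: eigenvector (0, 0, 1).
P = [[1, -1, 0], [0, 1, 0], [0, 2, 1]], D = diag(-2, 5, -3), P⁻¹ = [[1, 1, 0], [0, 1, 0], [0, -2, 1]].
M² = P·diag(4, 25, 9)·P⁻¹ = [[4, -21, 0], [0, 25, 0], [0, 32, 9]].
The requested entry is 32.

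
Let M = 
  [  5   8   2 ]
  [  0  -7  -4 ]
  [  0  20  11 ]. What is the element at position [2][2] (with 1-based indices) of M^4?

-319

Characteristic polynomial: μ^3 - 9μ^2 + 23μ - 15 = (μ - 5)(μ - 3)(μ - 1), so the eigenvalues are 1, 3, 5.
μ=1: eigenvector (-1, 1, -2).
μ=5: eigenvector (1, 0, 0).
μ=3: eigenvector (3, -2, 5).
P = [[-1, 1, 3], [1, 0, -2], [-2, 0, 5]], D = diag(1, 5, 3), P⁻¹ = [[0, 5, 2], [1, -1, -1], [0, 2, 1]].
M⁴ = P·diag(1, 625, 81)·P⁻¹ = [[625, -144, -384], [0, -319, -160], [0, 800, 401]].
The requested entry is -319.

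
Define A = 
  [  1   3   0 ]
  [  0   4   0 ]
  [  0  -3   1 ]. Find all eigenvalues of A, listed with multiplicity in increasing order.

Characteristic polynomial: p(r) = r^3 - 6r^2 + 9r - 4 = (r - 4)(r - 1)^2.
Roots (with multiplicity): 1, 1, 4.

1, 1, 4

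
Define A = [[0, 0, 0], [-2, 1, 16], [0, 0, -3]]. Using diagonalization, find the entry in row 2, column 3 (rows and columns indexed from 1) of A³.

Characteristic polynomial: μ^3 + 2μ^2 - 3μ = μ(μ - 1)(μ + 3), so the eigenvalues are -3, 0, 1.
μ=1: eigenvector (0, 1, 0).
μ=0: eigenvector (1, 2, 0).
μ=-3: eigenvector (0, -4, 1).
P = [[0, 1, 0], [1, 2, -4], [0, 0, 1]], D = diag(1, 0, -3), P⁻¹ = [[-2, 1, 4], [1, 0, 0], [0, 0, 1]].
A³ = P·diag(1, 0, -27)·P⁻¹ = [[0, 0, 0], [-2, 1, 112], [0, 0, -27]].
The requested entry is 112.

112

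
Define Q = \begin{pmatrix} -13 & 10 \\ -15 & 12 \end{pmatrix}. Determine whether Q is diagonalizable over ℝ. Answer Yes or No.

Characteristic polynomial: p(r) = r^2 + r - 6 = (r - 2)(r + 3).
All 2 eigenvalues are distinct, so Q is diagonalizable.

Yes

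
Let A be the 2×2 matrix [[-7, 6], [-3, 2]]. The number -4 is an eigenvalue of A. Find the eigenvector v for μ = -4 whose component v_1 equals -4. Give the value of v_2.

A + 4I = [[-3, 6], [-3, 6]].
Solving (A + 4I)v = 0 gives the eigenspace spanned by (-4, -2).
With v_1 = -4, v = (-4, -2), so v_2 = -2.

-2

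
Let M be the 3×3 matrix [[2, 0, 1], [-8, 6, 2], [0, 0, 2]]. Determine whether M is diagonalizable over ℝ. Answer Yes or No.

Characteristic polynomial: p(s) = s^3 - 10s^2 + 28s - 24 = (s - 6)(s - 2)^2.
s = 2 has algebraic multiplicity 2; rank(M − 2I) = 2, so geometric multiplicity = 1.
Geometric multiplicity < algebraic multiplicity, so M is not diagonalizable.

No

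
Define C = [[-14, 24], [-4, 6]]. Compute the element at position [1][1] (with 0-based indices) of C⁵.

15456

Characteristic polynomial: t^2 + 8t + 12 = (t + 2)(t + 6), so the eigenvalues are -6, -2.
t=-6: eigenvector (3, 1).
t=-2: eigenvector (2, 1).
P = [[3, 2], [1, 1]], D = diag(-6, -2), P⁻¹ = [[1, -2], [-1, 3]].
C⁵ = P·diag(-7776, -32)·P⁻¹ = [[-23264, 46464], [-7744, 15456]].
The requested entry is 15456.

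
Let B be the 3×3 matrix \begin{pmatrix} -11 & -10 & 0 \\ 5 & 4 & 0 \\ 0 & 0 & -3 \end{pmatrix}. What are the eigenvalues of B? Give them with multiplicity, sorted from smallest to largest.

-6, -3, -1

Characteristic polynomial: p(s) = s^3 + 10s^2 + 27s + 18 = (s + 1)(s + 3)(s + 6).
Roots (with multiplicity): -6, -3, -1.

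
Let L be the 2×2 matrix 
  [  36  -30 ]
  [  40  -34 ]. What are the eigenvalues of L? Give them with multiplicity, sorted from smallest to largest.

Characteristic polynomial: p(r) = r^2 - 2r - 24 = (r - 6)(r + 4).
Roots (with multiplicity): -4, 6.

-4, 6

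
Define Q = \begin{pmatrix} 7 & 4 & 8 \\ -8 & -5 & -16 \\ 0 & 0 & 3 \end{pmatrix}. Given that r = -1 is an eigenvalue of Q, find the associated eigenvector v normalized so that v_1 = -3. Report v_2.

Q + 1I = [[8, 4, 8], [-8, -4, -16], [0, 0, 4]].
Solving (Q + 1I)v = 0 gives the eigenspace spanned by (-3, 6, 0).
With v_1 = -3, v = (-3, 6, 0), so v_2 = 6.

6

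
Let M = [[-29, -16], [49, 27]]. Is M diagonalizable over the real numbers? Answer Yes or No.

No

Characteristic polynomial: p(λ) = λ^2 + 2λ + 1 = (λ + 1)^2.
λ = -1 has algebraic multiplicity 2; rank(M + 1I) = 1, so geometric multiplicity = 1.
Geometric multiplicity < algebraic multiplicity, so M is not diagonalizable.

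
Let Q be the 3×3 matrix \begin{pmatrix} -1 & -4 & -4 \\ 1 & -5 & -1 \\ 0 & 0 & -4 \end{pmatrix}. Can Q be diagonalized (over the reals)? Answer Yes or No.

No

Characteristic polynomial: p(λ) = λ^3 + 10λ^2 + 33λ + 36 = (λ + 3)^2(λ + 4).
λ = -3 has algebraic multiplicity 2; rank(Q + 3I) = 2, so geometric multiplicity = 1.
Geometric multiplicity < algebraic multiplicity, so Q is not diagonalizable.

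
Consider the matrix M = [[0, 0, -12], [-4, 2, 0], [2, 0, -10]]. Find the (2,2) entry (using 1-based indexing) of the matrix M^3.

8

Characteristic polynomial: r^3 + 8r^2 + 4r - 48 = (r - 2)(r + 4)(r + 6), so the eigenvalues are -6, -4, 2.
r=-4: eigenvector (3, 2, 1).
r=2: eigenvector (0, 1, 0).
r=-6: eigenvector (2, 1, 1).
P = [[3, 0, 2], [2, 1, 1], [1, 0, 1]], D = diag(-4, 2, -6), P⁻¹ = [[1, 0, -2], [-1, 1, 1], [-1, 0, 3]].
M³ = P·diag(-64, 8, -216)·P⁻¹ = [[240, 0, -912], [80, 8, -384], [152, 0, -520]].
The requested entry is 8.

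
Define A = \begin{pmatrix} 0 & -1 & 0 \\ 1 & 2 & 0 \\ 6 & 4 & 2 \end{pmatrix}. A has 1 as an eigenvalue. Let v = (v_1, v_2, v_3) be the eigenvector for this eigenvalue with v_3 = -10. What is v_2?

-5

A − 1I = [[-1, -1, 0], [1, 1, 0], [6, 4, 1]].
Solving (A − 1I)v = 0 gives the eigenspace spanned by (5, -5, -10).
With v_3 = -10, v = (5, -5, -10), so v_2 = -5.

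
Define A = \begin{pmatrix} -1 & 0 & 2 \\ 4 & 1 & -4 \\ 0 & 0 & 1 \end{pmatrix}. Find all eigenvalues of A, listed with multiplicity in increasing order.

Characteristic polynomial: p(r) = r^3 - r^2 - r + 1 = (r - 1)^2(r + 1).
Roots (with multiplicity): -1, 1, 1.

-1, 1, 1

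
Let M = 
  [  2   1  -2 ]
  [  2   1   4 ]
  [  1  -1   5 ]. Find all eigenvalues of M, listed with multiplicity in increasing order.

2, 3, 3

Characteristic polynomial: p(μ) = μ^3 - 8μ^2 + 21μ - 18 = (μ - 3)^2(μ - 2).
Roots (with multiplicity): 2, 3, 3.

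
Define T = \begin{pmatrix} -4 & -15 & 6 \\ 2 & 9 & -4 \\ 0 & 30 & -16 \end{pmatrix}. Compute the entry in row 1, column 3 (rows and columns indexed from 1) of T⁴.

-3120

Characteristic polynomial: λ^3 + 11λ^2 + 34λ + 24 = (λ + 1)(λ + 4)(λ + 6), so the eigenvalues are -6, -4, -1.
λ=-6: eigenvector (3, -2, -6).
λ=-1: eigenvector (-1, 1, 2).
λ=-4: eigenvector (3, -2, -5).
P = [[3, -1, 3], [-2, 1, -2], [-6, 2, -5]], D = diag(-6, -1, -4), P⁻¹ = [[-1, 1, -1], [2, 3, 0], [2, 0, 1]].
T⁴ = P·diag(1296, 1, 256)·P⁻¹ = [[-2354, 3885, -3120], [1570, -2589, 2080], [5220, -7770, 6496]].
The requested entry is -3120.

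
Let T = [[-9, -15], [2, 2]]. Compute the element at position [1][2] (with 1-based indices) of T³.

Characteristic polynomial: s^2 + 7s + 12 = (s + 3)(s + 4), so the eigenvalues are -4, -3.
s=-4: eigenvector (-3, 1).
s=-3: eigenvector (-5, 2).
P = [[-3, -5], [1, 2]], D = diag(-4, -3), P⁻¹ = [[-2, -5], [1, 3]].
T³ = P·diag(-64, -27)·P⁻¹ = [[-249, -555], [74, 158]].
The requested entry is -555.

-555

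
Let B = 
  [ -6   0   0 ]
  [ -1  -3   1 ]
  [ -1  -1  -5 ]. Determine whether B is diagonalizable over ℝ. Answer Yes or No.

No

Characteristic polynomial: p(t) = t^3 + 14t^2 + 64t + 96 = (t + 4)^2(t + 6).
t = -4 has algebraic multiplicity 2; rank(B + 4I) = 2, so geometric multiplicity = 1.
Geometric multiplicity < algebraic multiplicity, so B is not diagonalizable.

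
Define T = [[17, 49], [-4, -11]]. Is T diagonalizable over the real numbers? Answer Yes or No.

No

Characteristic polynomial: p(μ) = μ^2 - 6μ + 9 = (μ - 3)^2.
μ = 3 has algebraic multiplicity 2; rank(T − 3I) = 1, so geometric multiplicity = 1.
Geometric multiplicity < algebraic multiplicity, so T is not diagonalizable.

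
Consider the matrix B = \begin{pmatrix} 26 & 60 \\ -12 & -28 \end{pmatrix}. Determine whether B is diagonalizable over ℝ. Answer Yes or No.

Characteristic polynomial: p(t) = t^2 + 2t - 8 = (t - 2)(t + 4).
All 2 eigenvalues are distinct, so B is diagonalizable.

Yes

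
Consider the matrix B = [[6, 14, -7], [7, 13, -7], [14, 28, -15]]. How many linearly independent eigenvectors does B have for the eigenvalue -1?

B + 1I = [[7, 14, -7], [7, 14, -7], [14, 28, -14]].
This matrix has rank 1, so its null space has dimension 3 − 1 = 2.

2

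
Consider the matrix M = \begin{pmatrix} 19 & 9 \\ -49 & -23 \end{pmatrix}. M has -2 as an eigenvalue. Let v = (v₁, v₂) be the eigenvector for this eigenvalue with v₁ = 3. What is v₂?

-7

M + 2I = [[21, 9], [-49, -21]].
Solving (M + 2I)v = 0 gives the eigenspace spanned by (3, -7).
With v₁ = 3, v = (3, -7), so v₂ = -7.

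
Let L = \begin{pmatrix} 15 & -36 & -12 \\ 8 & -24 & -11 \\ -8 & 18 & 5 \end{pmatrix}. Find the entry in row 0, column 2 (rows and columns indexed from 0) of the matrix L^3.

-804

Characteristic polynomial: λ^3 + 4λ^2 - 15λ - 18 = (λ - 3)(λ + 1)(λ + 6), so the eigenvalues are -6, -1, 3.
λ=3: eigenvector (-2, -1, 1).
λ=-6: eigenvector (4, 3, -2).
λ=-1: eigenvector (-3, -2, 2).
P = [[-2, 4, -3], [-1, 3, -2], [1, -2, 2]], D = diag(3, -6, -1), P⁻¹ = [[-2, 2, -1], [0, 1, 1], [1, 0, 2]].
L³ = P·diag(27, -216, -1)·P⁻¹ = [[111, -972, -804], [56, -702, -617], [-56, 486, 401]].
The requested entry is -804.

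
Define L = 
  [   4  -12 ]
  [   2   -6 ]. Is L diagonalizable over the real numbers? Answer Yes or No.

Yes

Characteristic polynomial: p(μ) = μ^2 + 2μ = μ(μ + 2).
All 2 eigenvalues are distinct, so L is diagonalizable.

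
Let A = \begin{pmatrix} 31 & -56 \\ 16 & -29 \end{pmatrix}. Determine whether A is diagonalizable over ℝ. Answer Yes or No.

Characteristic polynomial: p(t) = t^2 - 2t - 3 = (t - 3)(t + 1).
All 2 eigenvalues are distinct, so A is diagonalizable.

Yes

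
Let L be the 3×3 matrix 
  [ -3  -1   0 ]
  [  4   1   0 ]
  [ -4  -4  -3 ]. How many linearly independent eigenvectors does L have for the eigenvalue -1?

L + 1I = [[-2, -1, 0], [4, 2, 0], [-4, -4, -2]].
This matrix has rank 2, so its null space has dimension 3 − 2 = 1.

1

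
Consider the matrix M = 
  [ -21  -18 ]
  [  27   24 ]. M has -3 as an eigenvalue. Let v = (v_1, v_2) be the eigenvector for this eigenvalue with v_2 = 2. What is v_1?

M + 3I = [[-18, -18], [27, 27]].
Solving (M + 3I)v = 0 gives the eigenspace spanned by (-2, 2).
With v_2 = 2, v = (-2, 2), so v_1 = -2.

-2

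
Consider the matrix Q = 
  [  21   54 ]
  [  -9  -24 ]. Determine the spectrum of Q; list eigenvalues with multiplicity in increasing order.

-6, 3

Characteristic polynomial: p(r) = r^2 + 3r - 18 = (r - 3)(r + 6).
Roots (with multiplicity): -6, 3.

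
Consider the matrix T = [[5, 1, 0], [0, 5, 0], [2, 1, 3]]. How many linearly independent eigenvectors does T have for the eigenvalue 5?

1

T − 5I = [[0, 1, 0], [0, 0, 0], [2, 1, -2]].
This matrix has rank 2, so its null space has dimension 3 − 2 = 1.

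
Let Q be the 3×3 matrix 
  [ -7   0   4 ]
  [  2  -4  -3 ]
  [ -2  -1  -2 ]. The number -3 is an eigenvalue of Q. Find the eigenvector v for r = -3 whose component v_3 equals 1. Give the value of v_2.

-1

Q + 3I = [[-4, 0, 4], [2, -1, -3], [-2, -1, 1]].
Solving (Q + 3I)v = 0 gives the eigenspace spanned by (1, -1, 1).
With v_3 = 1, v = (1, -1, 1), so v_2 = -1.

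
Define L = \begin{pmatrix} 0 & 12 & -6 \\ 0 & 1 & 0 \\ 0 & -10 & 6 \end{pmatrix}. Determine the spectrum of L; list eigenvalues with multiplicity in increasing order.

0, 1, 6

Characteristic polynomial: p(r) = r^3 - 7r^2 + 6r = r(r - 6)(r - 1).
Roots (with multiplicity): 0, 1, 6.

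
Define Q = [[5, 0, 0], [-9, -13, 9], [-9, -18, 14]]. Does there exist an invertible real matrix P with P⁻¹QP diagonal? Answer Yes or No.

Characteristic polynomial: p(t) = t^3 - 6t^2 - 15t + 100 = (t - 5)^2(t + 4).
t = 5 has algebraic multiplicity 2; rank(Q − 5I) = 1, so geometric multiplicity = 2.
Every eigenvalue has geometric = algebraic multiplicity, so Q is diagonalizable.

Yes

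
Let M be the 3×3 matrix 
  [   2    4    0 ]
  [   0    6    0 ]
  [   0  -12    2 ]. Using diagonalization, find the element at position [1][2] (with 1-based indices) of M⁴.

1280

Characteristic polynomial: s^3 - 10s^2 + 28s - 24 = (s - 6)(s - 2)^2, so the eigenvalues are 2, 2, 6.
s=2: eigenvector (1, 0, 0).
s=6: eigenvector (1, 1, -3).
s=2: eigenvector (0, 0, 1).
P = [[1, 1, 0], [0, 1, 0], [0, -3, 1]], D = diag(2, 6, 2), P⁻¹ = [[1, -1, 0], [0, 1, 0], [0, 3, 1]].
M⁴ = P·diag(16, 1296, 16)·P⁻¹ = [[16, 1280, 0], [0, 1296, 0], [0, -3840, 16]].
The requested entry is 1280.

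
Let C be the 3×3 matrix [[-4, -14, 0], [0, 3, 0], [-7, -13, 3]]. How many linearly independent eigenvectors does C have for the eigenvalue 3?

1

C − 3I = [[-7, -14, 0], [0, 0, 0], [-7, -13, 0]].
This matrix has rank 2, so its null space has dimension 3 − 2 = 1.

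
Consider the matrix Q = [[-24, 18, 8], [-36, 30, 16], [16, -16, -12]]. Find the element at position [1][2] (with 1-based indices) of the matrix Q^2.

-20

Characteristic polynomial: μ^3 + 6μ^2 - 16μ - 96 = (μ - 4)(μ + 4)(μ + 6), so the eigenvalues are -6, -4, 4.
μ=-6: eigenvector (1, 1, 0).
μ=4: eigenvector (1, 2, -1).
μ=-4: eigenvector (1, 2, -2).
P = [[1, 1, 1], [1, 2, 2], [0, -1, -2]], D = diag(-6, 4, -4), P⁻¹ = [[2, -1, 0], [-2, 2, 1], [1, -1, -1]].
Q² = P·diag(36, 16, 16)·P⁻¹ = [[56, -20, 0], [40, -4, 0], [0, 0, 16]].
The requested entry is -20.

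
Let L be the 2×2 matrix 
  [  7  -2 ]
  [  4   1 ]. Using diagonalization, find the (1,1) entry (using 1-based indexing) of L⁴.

1169

Characteristic polynomial: t^2 - 8t + 15 = (t - 5)(t - 3), so the eigenvalues are 3, 5.
t=5: eigenvector (1, 1).
t=3: eigenvector (-1, -2).
P = [[1, -1], [1, -2]], D = diag(5, 3), P⁻¹ = [[2, -1], [1, -1]].
L⁴ = P·diag(625, 81)·P⁻¹ = [[1169, -544], [1088, -463]].
The requested entry is 1169.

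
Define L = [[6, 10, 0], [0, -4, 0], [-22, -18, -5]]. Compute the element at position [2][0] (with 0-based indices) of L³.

-682

Characteristic polynomial: s^3 + 3s^2 - 34s - 120 = (s - 6)(s + 4)(s + 5), so the eigenvalues are -5, -4, 6.
s=6: eigenvector (1, 0, -2).
s=-4: eigenvector (-1, 1, 4).
s=-5: eigenvector (0, 0, 1).
P = [[1, -1, 0], [0, 1, 0], [-2, 4, 1]], D = diag(6, -4, -5), P⁻¹ = [[1, 1, 0], [0, 1, 0], [2, -2, 1]].
L³ = P·diag(216, -64, -125)·P⁻¹ = [[216, 280, 0], [0, -64, 0], [-682, -438, -125]].
The requested entry is -682.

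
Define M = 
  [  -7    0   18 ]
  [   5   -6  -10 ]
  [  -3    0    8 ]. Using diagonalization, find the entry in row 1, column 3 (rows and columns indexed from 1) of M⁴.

Characteristic polynomial: λ^3 + 5λ^2 - 8λ - 12 = (λ - 2)(λ + 1)(λ + 6), so the eigenvalues are -6, -1, 2.
λ=-6: eigenvector (0, 1, 0).
λ=-1: eigenvector (3, 1, 1).
λ=2: eigenvector (2, 0, 1).
P = [[0, 3, 2], [1, 1, 0], [0, 1, 1]], D = diag(-6, -1, 2), P⁻¹ = [[-1, 1, 2], [1, 0, -2], [-1, 0, 3]].
M⁴ = P·diag(1296, 1, 16)·P⁻¹ = [[-29, 0, 90], [-1295, 1296, 2590], [-15, 0, 46]].
The requested entry is 90.

90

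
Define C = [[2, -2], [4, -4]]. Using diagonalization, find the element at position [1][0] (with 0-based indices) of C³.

16

Characteristic polynomial: t^2 + 2t = t(t + 2), so the eigenvalues are -2, 0.
t=-2: eigenvector (1, 2).
t=0: eigenvector (1, 1).
P = [[1, 1], [2, 1]], D = diag(-2, 0), P⁻¹ = [[-1, 1], [2, -1]].
C³ = P·diag(-8, 0)·P⁻¹ = [[8, -8], [16, -16]].
The requested entry is 16.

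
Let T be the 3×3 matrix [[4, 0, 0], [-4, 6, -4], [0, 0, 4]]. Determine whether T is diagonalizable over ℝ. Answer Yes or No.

Characteristic polynomial: p(r) = r^3 - 14r^2 + 64r - 96 = (r - 6)(r - 4)^2.
r = 4 has algebraic multiplicity 2; rank(T − 4I) = 1, so geometric multiplicity = 2.
Every eigenvalue has geometric = algebraic multiplicity, so T is diagonalizable.

Yes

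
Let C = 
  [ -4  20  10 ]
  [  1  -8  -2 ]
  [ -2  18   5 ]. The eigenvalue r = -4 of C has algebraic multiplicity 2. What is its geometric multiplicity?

1

C + 4I = [[0, 20, 10], [1, -4, -2], [-2, 18, 9]].
This matrix has rank 2, so its null space has dimension 3 − 2 = 1.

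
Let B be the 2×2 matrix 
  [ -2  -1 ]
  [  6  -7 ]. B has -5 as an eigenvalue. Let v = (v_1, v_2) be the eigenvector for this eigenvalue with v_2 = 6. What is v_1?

B + 5I = [[3, -1], [6, -2]].
Solving (B + 5I)v = 0 gives the eigenspace spanned by (2, 6).
With v_2 = 6, v = (2, 6), so v_1 = 2.

2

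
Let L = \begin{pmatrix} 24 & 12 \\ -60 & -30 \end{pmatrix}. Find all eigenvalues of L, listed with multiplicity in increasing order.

Characteristic polynomial: p(t) = t^2 + 6t = t(t + 6).
Roots (with multiplicity): -6, 0.

-6, 0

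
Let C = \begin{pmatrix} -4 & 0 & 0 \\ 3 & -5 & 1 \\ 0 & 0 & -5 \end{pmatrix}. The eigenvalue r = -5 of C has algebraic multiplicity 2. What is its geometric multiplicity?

C + 5I = [[1, 0, 0], [3, 0, 1], [0, 0, 0]].
This matrix has rank 2, so its null space has dimension 3 − 2 = 1.

1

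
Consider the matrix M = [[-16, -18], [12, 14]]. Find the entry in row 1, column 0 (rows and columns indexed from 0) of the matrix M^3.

144

Characteristic polynomial: t^2 + 2t - 8 = (t - 2)(t + 4), so the eigenvalues are -4, 2.
t=2: eigenvector (1, -1).
t=-4: eigenvector (3, -2).
P = [[1, 3], [-1, -2]], D = diag(2, -4), P⁻¹ = [[-2, -3], [1, 1]].
M³ = P·diag(8, -64)·P⁻¹ = [[-208, -216], [144, 152]].
The requested entry is 144.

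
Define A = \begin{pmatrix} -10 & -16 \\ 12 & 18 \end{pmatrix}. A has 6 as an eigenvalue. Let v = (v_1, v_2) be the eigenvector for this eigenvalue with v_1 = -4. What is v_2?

A − 6I = [[-16, -16], [12, 12]].
Solving (A − 6I)v = 0 gives the eigenspace spanned by (-4, 4).
With v_1 = -4, v = (-4, 4), so v_2 = 4.

4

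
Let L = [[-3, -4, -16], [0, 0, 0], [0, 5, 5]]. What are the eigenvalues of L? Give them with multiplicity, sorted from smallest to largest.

Characteristic polynomial: p(s) = s^3 - 2s^2 - 15s = s(s - 5)(s + 3).
Roots (with multiplicity): -3, 0, 5.

-3, 0, 5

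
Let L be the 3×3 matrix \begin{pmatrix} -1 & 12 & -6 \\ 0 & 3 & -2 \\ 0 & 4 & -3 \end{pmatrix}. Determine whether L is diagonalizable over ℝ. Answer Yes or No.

Yes

Characteristic polynomial: p(μ) = μ^3 + μ^2 - μ - 1 = (μ - 1)(μ + 1)^2.
μ = -1 has algebraic multiplicity 2; rank(L + 1I) = 1, so geometric multiplicity = 2.
Every eigenvalue has geometric = algebraic multiplicity, so L is diagonalizable.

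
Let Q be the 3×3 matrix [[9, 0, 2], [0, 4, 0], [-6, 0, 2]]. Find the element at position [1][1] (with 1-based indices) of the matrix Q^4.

Characteristic polynomial: λ^3 - 15λ^2 + 74λ - 120 = (λ - 6)(λ - 5)(λ - 4), so the eigenvalues are 4, 5, 6.
λ=6: eigenvector (2, 0, -3).
λ=5: eigenvector (-1, 0, 2).
λ=4: eigenvector (0, 1, 0).
P = [[2, -1, 0], [0, 0, 1], [-3, 2, 0]], D = diag(6, 5, 4), P⁻¹ = [[2, 0, 1], [3, 0, 2], [0, 1, 0]].
Q⁴ = P·diag(1296, 625, 256)·P⁻¹ = [[3309, 0, 1342], [0, 256, 0], [-4026, 0, -1388]].
The requested entry is 3309.

3309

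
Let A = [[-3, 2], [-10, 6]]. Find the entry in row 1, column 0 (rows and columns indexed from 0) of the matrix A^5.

Characteristic polynomial: μ^2 - 3μ + 2 = (μ - 2)(μ - 1), so the eigenvalues are 1, 2.
μ=1: eigenvector (1, 2).
μ=2: eigenvector (2, 5).
P = [[1, 2], [2, 5]], D = diag(1, 2), P⁻¹ = [[5, -2], [-2, 1]].
A⁵ = P·diag(1, 32)·P⁻¹ = [[-123, 62], [-310, 156]].
The requested entry is -310.

-310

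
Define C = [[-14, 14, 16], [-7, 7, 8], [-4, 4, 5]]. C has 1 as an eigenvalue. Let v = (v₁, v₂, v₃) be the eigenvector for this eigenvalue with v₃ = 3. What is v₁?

6

C − 1I = [[-15, 14, 16], [-7, 6, 8], [-4, 4, 4]].
Solving (C − 1I)v = 0 gives the eigenspace spanned by (6, 3, 3).
With v₃ = 3, v = (6, 3, 3), so v₁ = 6.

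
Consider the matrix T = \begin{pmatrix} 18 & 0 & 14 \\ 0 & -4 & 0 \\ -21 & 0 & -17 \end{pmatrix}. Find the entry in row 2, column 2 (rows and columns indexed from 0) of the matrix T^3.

Characteristic polynomial: μ^3 + 3μ^2 - 16μ - 48 = (μ - 4)(μ + 3)(μ + 4), so the eigenvalues are -4, -3, 4.
μ=4: eigenvector (1, 0, -1).
μ=-3: eigenvector (-2, 0, 3).
μ=-4: eigenvector (0, 1, 0).
P = [[1, -2, 0], [0, 0, 1], [-1, 3, 0]], D = diag(4, -3, -4), P⁻¹ = [[3, 0, 2], [1, 0, 1], [0, 1, 0]].
T³ = P·diag(64, -27, -64)·P⁻¹ = [[246, 0, 182], [0, -64, 0], [-273, 0, -209]].
The requested entry is -209.

-209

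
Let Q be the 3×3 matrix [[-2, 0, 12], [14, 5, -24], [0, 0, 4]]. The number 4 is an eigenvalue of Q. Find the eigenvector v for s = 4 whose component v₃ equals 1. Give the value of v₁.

2

Q − 4I = [[-6, 0, 12], [14, 1, -24], [0, 0, 0]].
Solving (Q − 4I)v = 0 gives the eigenspace spanned by (2, -4, 1).
With v₃ = 1, v = (2, -4, 1), so v₁ = 2.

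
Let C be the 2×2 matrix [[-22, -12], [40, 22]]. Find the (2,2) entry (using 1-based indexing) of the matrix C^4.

Characteristic polynomial: λ^2 - 4 = (λ - 2)(λ + 2), so the eigenvalues are -2, 2.
λ=2: eigenvector (1, -2).
λ=-2: eigenvector (3, -5).
P = [[1, 3], [-2, -5]], D = diag(2, -2), P⁻¹ = [[-5, -3], [2, 1]].
C⁴ = P·diag(16, 16)·P⁻¹ = [[16, 0], [0, 16]].
The requested entry is 16.

16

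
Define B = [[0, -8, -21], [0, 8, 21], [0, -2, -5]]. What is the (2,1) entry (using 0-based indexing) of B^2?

-6

Characteristic polynomial: λ^3 - 3λ^2 + 2λ = λ(λ - 2)(λ - 1), so the eigenvalues are 0, 1, 2.
λ=1: eigenvector (3, -3, 1).
λ=2: eigenvector (-7, 7, -2).
λ=0: eigenvector (1, 0, 0).
P = [[3, -7, 1], [-3, 7, 0], [1, -2, 0]], D = diag(1, 2, 0), P⁻¹ = [[0, 2, 7], [0, 1, 3], [1, 1, 0]].
B² = P·diag(1, 4, 0)·P⁻¹ = [[0, -22, -63], [0, 22, 63], [0, -6, -17]].
The requested entry is -6.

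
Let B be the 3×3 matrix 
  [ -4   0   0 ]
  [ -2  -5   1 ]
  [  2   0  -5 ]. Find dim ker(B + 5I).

B + 5I = [[1, 0, 0], [-2, 0, 1], [2, 0, 0]].
This matrix has rank 2, so its null space has dimension 3 − 2 = 1.

1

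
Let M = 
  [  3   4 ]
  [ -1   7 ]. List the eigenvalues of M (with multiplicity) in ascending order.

Characteristic polynomial: p(λ) = λ^2 - 10λ + 25 = (λ - 5)^2.
Roots (with multiplicity): 5, 5.

5, 5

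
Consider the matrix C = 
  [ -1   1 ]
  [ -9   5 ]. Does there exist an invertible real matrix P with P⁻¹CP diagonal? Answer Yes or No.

No

Characteristic polynomial: p(s) = s^2 - 4s + 4 = (s - 2)^2.
s = 2 has algebraic multiplicity 2; rank(C − 2I) = 1, so geometric multiplicity = 1.
Geometric multiplicity < algebraic multiplicity, so C is not diagonalizable.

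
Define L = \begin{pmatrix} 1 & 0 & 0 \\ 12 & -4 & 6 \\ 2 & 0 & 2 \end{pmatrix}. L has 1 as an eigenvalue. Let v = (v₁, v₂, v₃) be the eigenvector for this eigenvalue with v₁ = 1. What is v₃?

L − 1I = [[0, 0, 0], [12, -5, 6], [2, 0, 1]].
Solving (L − 1I)v = 0 gives the eigenspace spanned by (1, 0, -2).
With v₁ = 1, v = (1, 0, -2), so v₃ = -2.

-2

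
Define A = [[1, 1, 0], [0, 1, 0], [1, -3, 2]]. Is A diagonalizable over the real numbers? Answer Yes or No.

No

Characteristic polynomial: p(λ) = λ^3 - 4λ^2 + 5λ - 2 = (λ - 2)(λ - 1)^2.
λ = 1 has algebraic multiplicity 2; rank(A − 1I) = 2, so geometric multiplicity = 1.
Geometric multiplicity < algebraic multiplicity, so A is not diagonalizable.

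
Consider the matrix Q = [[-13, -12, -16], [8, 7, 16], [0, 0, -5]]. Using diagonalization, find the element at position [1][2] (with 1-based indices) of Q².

Characteristic polynomial: λ^3 + 11λ^2 + 35λ + 25 = (λ + 1)(λ + 5)^2, so the eigenvalues are -5, -5, -1.
λ=-5: eigenvector (3, -2, 0).
λ=-1: eigenvector (-1, 1, 0).
λ=-5: eigenvector (-2, 0, 1).
P = [[3, -1, -2], [-2, 1, 0], [0, 0, 1]], D = diag(-5, -1, -5), P⁻¹ = [[1, 1, 2], [2, 3, 4], [0, 0, 1]].
Q² = P·diag(25, 1, 25)·P⁻¹ = [[73, 72, 96], [-48, -47, -96], [0, 0, 25]].
The requested entry is 72.

72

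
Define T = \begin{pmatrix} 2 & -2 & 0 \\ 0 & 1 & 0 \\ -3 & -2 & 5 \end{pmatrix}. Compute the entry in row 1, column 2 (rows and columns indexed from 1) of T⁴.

Characteristic polynomial: λ^3 - 8λ^2 + 17λ - 10 = (λ - 5)(λ - 2)(λ - 1), so the eigenvalues are 1, 2, 5.
λ=1: eigenvector (2, 1, 2).
λ=5: eigenvector (0, 0, -1).
λ=2: eigenvector (1, 0, 1).
P = [[2, 0, 1], [1, 0, 0], [2, -1, 1]], D = diag(1, 5, 2), P⁻¹ = [[0, 1, 0], [1, 0, -1], [1, -2, 0]].
T⁴ = P·diag(1, 625, 16)·P⁻¹ = [[16, -30, 0], [0, 1, 0], [-609, -30, 625]].
The requested entry is -30.

-30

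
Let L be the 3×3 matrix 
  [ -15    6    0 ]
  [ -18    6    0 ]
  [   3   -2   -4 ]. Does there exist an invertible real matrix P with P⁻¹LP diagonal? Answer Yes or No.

Characteristic polynomial: p(λ) = λ^3 + 13λ^2 + 54λ + 72 = (λ + 3)(λ + 4)(λ + 6).
All 3 eigenvalues are distinct, so L is diagonalizable.

Yes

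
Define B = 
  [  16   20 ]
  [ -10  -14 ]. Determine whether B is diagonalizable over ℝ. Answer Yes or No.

Yes

Characteristic polynomial: p(μ) = μ^2 - 2μ - 24 = (μ - 6)(μ + 4).
All 2 eigenvalues are distinct, so B is diagonalizable.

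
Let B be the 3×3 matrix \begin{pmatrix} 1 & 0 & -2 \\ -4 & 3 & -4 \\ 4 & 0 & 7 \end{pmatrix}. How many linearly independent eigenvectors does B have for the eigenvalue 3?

2

B − 3I = [[-2, 0, -2], [-4, 0, -4], [4, 0, 4]].
This matrix has rank 1, so its null space has dimension 3 − 1 = 2.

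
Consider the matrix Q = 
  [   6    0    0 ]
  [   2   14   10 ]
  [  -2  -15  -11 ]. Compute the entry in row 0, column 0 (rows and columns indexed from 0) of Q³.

Characteristic polynomial: λ^3 - 9λ^2 + 14λ + 24 = (λ - 6)(λ - 4)(λ + 1), so the eigenvalues are -1, 4, 6.
λ=6: eigenvector (1, 1, -1).
λ=-1: eigenvector (0, -2, 3).
λ=4: eigenvector (0, 1, -1).
P = [[1, 0, 0], [1, -2, 1], [-1, 3, -1]], D = diag(6, -1, 4), P⁻¹ = [[1, 0, 0], [0, 1, 1], [-1, 3, 2]].
Q³ = P·diag(216, -1, 64)·P⁻¹ = [[216, 0, 0], [152, 194, 130], [-152, -195, -131]].
The requested entry is 216.

216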